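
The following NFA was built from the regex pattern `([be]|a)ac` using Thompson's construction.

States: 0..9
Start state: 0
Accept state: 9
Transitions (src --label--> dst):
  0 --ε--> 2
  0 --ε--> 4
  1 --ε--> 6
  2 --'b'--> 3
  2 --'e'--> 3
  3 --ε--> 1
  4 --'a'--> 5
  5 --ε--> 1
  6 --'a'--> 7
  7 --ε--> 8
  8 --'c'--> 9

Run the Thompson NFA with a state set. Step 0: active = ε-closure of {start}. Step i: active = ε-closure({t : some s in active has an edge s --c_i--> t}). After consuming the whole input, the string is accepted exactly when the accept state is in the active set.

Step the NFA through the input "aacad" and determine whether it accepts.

S₀ = ε-closure({0}) = {0,2,4}
'a' @ 1: {1,5,6}
'a' @ 2: {7,8}
'c' @ 3: {9}  ✓accept
'a' @ 4: {}  — dead — no transitions
rest 'd' ignored (set empty)
final: {}; accept 9 not in set

Answer: REJECT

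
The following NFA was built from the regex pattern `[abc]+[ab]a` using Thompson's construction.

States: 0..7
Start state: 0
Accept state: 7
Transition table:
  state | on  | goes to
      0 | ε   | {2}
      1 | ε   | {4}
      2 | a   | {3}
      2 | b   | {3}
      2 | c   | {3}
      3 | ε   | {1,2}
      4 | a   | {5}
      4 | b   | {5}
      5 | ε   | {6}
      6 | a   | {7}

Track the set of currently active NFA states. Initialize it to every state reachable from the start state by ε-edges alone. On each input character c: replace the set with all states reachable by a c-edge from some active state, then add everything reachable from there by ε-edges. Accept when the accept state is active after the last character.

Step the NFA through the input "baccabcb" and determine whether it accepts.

Answer: REJECT

Steps:
S₀ = ε-closure({0}) = {0,2}
'b' @ 1: {1,2,3,4}
'a' @ 2: {1,2,3,4,5,6}
'c' @ 3: {1,2,3,4}
'c' @ 4: {1,2,3,4}
'a' @ 5: {1,2,3,4,5,6}
'b' @ 6: {1,2,3,4,5,6}
'c' @ 7: {1,2,3,4}
'b' @ 8: {1,2,3,4,5,6}
end set {1,2,3,4,5,6} — state 7 not in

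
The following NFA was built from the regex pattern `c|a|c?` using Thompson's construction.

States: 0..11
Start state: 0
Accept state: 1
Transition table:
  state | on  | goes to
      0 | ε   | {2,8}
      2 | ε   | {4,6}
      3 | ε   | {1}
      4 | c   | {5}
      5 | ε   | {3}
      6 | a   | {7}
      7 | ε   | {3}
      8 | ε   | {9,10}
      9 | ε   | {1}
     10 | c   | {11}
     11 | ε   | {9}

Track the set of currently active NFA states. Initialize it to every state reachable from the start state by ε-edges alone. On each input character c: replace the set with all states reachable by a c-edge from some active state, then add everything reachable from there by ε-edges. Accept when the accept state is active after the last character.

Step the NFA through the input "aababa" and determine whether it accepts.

Answer: REJECT

Trace:
initial (ε-close {0}): {0,1,2,4,6,8,9,10}
'a' @ 1: {1,3,7}  (accept∈set)
'a' @ 2: {}  — no active states
rest 'baba' ignored (set empty)
end set {} — state 1 not in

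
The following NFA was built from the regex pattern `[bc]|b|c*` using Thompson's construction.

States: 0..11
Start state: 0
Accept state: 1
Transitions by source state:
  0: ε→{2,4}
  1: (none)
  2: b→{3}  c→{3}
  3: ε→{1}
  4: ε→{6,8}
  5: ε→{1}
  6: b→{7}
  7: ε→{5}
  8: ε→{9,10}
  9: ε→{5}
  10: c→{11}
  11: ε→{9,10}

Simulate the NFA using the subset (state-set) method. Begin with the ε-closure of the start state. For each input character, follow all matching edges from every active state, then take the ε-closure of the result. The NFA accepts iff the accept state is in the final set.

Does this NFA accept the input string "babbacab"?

S₀ = ε-closure({0}) = {0,1,2,4,5,6,8,9,10}
'b' @ 1: {1,3,5,7}  [accepting]
'a' @ 2: {}  — no active states
rest 'bbacab' ignored (set empty)
end set {} — state 1 not in

Answer: REJECT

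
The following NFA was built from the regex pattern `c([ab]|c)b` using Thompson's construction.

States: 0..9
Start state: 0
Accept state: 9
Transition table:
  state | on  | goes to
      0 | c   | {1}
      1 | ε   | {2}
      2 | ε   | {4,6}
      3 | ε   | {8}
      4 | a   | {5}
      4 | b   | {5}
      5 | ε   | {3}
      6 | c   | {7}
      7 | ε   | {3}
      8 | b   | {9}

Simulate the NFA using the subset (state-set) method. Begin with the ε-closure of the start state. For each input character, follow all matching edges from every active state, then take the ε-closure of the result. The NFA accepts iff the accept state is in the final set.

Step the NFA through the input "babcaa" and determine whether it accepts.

S₀ = ε-closure({0}) = {0}
'b' @ 1: {}  — dead — no transitions
rest 'abcaa' ignored (set empty)
after full input: {}  (accept=9 not in)

Answer: REJECT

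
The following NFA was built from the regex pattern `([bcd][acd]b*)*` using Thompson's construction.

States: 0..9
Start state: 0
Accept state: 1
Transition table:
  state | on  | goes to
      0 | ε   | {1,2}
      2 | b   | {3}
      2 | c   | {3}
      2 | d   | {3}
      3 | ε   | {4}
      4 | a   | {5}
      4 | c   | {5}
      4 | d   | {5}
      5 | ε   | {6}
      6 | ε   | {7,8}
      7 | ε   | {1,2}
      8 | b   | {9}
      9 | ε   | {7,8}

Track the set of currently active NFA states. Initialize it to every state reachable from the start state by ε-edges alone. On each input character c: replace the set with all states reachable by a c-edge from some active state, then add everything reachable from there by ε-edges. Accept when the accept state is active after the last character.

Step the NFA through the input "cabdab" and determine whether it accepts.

initial (ε-close {0}): {0,1,2}
'c' @ 1: {3,4}
'a' @ 2: {1,2,5,6,7,8}  (accept∈set)
'b' @ 3: {1,2,3,4,7,8,9}  (accept∈set)
'd' @ 4: {1,2,3,4,5,6,7,8}  (accept∈set)
'a' @ 5: {1,2,5,6,7,8}  (accept∈set)
'b' @ 6: {1,2,3,4,7,8,9}  (accept∈set)
after full input: {1,2,3,4,7,8,9}  (accept=1 in)

Answer: ACCEPT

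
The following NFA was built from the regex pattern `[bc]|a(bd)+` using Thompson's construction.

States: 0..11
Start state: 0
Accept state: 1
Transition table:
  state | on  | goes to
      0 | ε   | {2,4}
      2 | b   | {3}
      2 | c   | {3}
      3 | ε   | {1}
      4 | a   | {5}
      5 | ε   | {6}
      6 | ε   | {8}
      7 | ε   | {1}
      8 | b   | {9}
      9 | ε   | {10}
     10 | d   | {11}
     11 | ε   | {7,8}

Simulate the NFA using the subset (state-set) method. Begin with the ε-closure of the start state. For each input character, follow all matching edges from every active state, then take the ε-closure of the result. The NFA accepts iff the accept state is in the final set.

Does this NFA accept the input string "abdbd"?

Answer: ACCEPT

Trace:
S₀ = ε-closure({0}) = {0,2,4}
'a' @ 1: {5,6,8}
'b' @ 2: {9,10}
'd' @ 3: {1,7,8,11}  (accept∈set)
'b' @ 4: {9,10}
'd' @ 5: {1,7,8,11}  (accept∈set)
after full input: {1,7,8,11}  (accept=1 in)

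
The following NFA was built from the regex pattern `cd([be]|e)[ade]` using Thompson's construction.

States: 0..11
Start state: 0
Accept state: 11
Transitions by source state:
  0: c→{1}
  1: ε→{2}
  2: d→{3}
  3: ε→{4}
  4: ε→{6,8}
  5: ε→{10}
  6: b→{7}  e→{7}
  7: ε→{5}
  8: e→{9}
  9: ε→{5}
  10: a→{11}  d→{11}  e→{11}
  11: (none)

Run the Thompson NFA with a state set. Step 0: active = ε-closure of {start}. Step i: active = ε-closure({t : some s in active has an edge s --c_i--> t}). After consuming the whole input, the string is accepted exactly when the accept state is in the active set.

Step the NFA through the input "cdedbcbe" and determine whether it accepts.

S₀ = ε-closure({0}) = {0}
'c' @ 1: {1,2}
'd' @ 2: {3,4,6,8}
'e' @ 3: {5,7,9,10}
'd' @ 4: {11}  [accepting]
'b' @ 5: {}  — state set empty
rest 'cbe' ignored (set empty)
final: {}; accept 11 not in set

Answer: REJECT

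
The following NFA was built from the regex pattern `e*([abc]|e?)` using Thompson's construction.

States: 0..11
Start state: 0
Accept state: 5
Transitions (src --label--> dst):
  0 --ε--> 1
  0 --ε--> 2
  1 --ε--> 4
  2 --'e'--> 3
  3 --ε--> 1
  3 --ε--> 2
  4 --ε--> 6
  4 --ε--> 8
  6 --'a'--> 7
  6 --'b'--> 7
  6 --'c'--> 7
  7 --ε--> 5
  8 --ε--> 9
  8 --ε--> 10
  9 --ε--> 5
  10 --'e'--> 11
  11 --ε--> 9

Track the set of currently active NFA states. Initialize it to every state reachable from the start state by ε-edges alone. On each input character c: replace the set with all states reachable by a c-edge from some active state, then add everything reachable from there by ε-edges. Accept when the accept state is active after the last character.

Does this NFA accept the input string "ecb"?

Answer: REJECT

Trace:
initial (ε-close {0}): {0,1,2,4,5,6,8,9,10}
'e' @ 1: {1,2,3,4,5,6,8,9,10,11}  ✓accept
'c' @ 2: {5,7}  ✓accept
'b' @ 3: {}  — no active states
final: {}; accept 5 not in set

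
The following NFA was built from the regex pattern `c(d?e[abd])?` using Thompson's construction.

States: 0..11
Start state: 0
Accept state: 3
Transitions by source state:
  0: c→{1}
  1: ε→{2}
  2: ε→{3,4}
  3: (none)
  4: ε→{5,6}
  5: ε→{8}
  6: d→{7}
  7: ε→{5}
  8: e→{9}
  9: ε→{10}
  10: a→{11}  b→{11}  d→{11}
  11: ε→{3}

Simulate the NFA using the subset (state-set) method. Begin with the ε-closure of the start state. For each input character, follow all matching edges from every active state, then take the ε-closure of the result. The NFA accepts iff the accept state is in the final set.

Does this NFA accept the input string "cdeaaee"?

start: ε-closure({0}) = {0}
'c' @ 1: {1,2,3,4,5,6,8}  (accept∈set)
'd' @ 2: {5,7,8}
'e' @ 3: {9,10}
'a' @ 4: {3,11}  (accept∈set)
'a' @ 5: {}  — dead — no transitions
rest 'ee' ignored (set empty)
end set {} — state 3 not in

Answer: REJECT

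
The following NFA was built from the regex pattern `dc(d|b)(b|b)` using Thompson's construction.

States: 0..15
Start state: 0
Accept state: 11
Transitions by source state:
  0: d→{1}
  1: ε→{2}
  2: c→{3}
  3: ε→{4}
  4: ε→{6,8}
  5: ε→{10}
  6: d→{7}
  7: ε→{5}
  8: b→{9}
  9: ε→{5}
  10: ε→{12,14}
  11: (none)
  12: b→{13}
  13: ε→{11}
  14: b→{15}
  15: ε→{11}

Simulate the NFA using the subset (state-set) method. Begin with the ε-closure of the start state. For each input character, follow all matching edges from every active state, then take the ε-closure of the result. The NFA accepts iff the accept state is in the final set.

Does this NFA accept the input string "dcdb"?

Answer: ACCEPT

Trace:
initial (ε-close {0}): {0}
'd' @ 1: {1,2}
'c' @ 2: {3,4,6,8}
'd' @ 3: {5,7,10,12,14}
'b' @ 4: {11,13,15}  [accepting]
final: {11,13,15}; accept 11 in set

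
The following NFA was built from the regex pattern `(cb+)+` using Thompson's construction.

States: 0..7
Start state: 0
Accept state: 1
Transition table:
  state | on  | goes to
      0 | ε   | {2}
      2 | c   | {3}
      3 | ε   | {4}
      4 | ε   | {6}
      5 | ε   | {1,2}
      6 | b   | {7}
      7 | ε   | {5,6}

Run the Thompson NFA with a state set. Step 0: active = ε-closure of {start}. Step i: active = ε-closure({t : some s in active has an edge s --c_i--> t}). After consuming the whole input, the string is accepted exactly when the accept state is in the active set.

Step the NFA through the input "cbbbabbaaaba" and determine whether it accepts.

Answer: REJECT

Derivation:
initial (ε-close {0}): {0,2}
'c' @ 1: {3,4,6}
'b' @ 2: {1,2,5,6,7}  ✓accept
'b' @ 3: {1,2,5,6,7}  ✓accept
'b' @ 4: {1,2,5,6,7}  ✓accept
'a' @ 5: {}  — no active states
rest 'bbaaaba' ignored (set empty)
final: {}; accept 1 not in set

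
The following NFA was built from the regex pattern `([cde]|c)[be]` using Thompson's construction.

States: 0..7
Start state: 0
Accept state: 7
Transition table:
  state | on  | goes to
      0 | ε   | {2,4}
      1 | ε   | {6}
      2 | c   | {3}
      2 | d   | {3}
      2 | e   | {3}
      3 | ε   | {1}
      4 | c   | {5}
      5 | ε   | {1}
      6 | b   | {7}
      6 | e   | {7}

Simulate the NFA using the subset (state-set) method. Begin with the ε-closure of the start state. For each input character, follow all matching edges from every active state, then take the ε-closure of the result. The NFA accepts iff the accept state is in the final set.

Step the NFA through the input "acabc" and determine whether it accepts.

start: ε-closure({0}) = {0,2,4}
'a' @ 1: {}  — state set empty
rest 'cabc' ignored (set empty)
after full input: {}  (accept=7 not in)

Answer: REJECT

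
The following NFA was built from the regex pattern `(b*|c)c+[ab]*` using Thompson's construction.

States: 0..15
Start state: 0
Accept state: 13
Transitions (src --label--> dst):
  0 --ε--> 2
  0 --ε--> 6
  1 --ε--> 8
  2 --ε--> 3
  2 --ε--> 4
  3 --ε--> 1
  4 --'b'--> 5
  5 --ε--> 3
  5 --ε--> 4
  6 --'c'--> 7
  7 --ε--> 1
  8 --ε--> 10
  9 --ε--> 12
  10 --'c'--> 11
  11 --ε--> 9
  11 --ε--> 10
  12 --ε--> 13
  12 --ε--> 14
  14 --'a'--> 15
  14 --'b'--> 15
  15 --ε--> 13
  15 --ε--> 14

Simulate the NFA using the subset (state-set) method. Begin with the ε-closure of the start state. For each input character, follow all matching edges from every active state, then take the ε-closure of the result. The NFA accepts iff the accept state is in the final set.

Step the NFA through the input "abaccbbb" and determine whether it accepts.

start: ε-closure({0}) = {0,1,2,3,4,6,8,10}
'a' @ 1: {}  — no active states
rest 'baccbbb' ignored (set empty)
end set {} — state 13 not in

Answer: REJECT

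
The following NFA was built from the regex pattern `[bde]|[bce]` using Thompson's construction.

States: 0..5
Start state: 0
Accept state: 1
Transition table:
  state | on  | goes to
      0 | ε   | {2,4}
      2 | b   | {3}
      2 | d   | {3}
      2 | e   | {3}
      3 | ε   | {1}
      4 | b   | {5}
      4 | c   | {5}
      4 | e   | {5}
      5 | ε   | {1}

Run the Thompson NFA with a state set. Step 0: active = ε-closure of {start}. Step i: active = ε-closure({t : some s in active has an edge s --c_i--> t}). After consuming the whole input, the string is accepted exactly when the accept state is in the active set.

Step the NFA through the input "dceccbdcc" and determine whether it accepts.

Answer: REJECT

Derivation:
start: ε-closure({0}) = {0,2,4}
'd' @ 1: {1,3}  (accept∈set)
'c' @ 2: {}  — state set empty
rest 'eccbdcc' ignored (set empty)
after full input: {}  (accept=1 not in)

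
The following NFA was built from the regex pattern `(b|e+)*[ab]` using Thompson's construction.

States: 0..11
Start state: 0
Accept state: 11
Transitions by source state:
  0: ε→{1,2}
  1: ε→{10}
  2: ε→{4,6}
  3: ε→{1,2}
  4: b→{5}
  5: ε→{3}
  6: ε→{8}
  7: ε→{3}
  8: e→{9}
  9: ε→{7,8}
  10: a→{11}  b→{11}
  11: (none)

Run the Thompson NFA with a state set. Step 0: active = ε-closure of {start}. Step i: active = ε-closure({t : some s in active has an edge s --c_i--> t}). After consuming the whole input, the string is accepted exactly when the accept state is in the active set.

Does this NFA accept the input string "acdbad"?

Answer: REJECT

Trace:
initial (ε-close {0}): {0,1,2,4,6,8,10}
'a' @ 1: {11}  ✓accept
'c' @ 2: {}  — state set empty
rest 'dbad' ignored (set empty)
after full input: {}  (accept=11 not in)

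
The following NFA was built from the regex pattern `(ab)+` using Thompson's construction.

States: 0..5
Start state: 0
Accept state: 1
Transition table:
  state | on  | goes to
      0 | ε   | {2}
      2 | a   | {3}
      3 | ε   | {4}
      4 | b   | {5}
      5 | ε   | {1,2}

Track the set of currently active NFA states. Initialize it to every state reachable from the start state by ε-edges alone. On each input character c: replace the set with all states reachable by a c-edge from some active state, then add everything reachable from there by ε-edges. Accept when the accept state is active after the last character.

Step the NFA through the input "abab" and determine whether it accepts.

S₀ = ε-closure({0}) = {0,2}
'a' @ 1: {3,4}
'b' @ 2: {1,2,5}  [accepting]
'a' @ 3: {3,4}
'b' @ 4: {1,2,5}  [accepting]
after full input: {1,2,5}  (accept=1 in)

Answer: ACCEPT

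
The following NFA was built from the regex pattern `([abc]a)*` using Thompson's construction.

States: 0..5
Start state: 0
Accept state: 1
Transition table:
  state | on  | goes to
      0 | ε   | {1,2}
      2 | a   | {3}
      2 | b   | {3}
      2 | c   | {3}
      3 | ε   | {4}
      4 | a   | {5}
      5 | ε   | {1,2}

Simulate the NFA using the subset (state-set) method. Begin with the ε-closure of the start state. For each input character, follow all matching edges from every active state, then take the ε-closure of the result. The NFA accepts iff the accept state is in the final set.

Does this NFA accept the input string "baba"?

Answer: ACCEPT

Trace:
initial (ε-close {0}): {0,1,2}
'b' @ 1: {3,4}
'a' @ 2: {1,2,5}  [accepting]
'b' @ 3: {3,4}
'a' @ 4: {1,2,5}  [accepting]
end set {1,2,5} — state 1 in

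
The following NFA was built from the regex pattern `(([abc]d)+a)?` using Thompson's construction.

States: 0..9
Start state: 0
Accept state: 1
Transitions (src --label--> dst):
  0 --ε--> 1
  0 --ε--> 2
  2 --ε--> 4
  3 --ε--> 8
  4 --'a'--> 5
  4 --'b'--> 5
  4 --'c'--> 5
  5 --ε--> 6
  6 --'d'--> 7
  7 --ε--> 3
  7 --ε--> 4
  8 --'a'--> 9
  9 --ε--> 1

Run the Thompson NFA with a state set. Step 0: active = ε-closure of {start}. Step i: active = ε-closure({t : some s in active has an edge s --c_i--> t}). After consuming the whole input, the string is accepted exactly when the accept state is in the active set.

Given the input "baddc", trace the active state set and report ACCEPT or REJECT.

Answer: REJECT

Trace:
S₀ = ε-closure({0}) = {0,1,2,4}
'b' @ 1: {5,6}
'a' @ 2: {}  — state set empty
rest 'ddc' ignored (set empty)
final: {}; accept 1 not in set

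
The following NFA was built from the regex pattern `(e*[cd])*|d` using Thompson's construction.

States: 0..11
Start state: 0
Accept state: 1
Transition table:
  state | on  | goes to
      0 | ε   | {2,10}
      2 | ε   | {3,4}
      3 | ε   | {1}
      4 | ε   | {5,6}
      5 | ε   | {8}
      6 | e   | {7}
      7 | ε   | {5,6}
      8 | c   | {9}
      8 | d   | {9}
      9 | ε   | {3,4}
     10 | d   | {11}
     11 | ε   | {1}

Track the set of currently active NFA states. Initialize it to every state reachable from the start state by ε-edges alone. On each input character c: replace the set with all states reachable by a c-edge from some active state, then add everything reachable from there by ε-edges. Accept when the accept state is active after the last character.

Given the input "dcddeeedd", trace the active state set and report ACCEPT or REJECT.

start: ε-closure({0}) = {0,1,2,3,4,5,6,8,10}
'd' @ 1: {1,3,4,5,6,8,9,11}  ✓accept
'c' @ 2: {1,3,4,5,6,8,9}  ✓accept
'd' @ 3: {1,3,4,5,6,8,9}  ✓accept
'd' @ 4: {1,3,4,5,6,8,9}  ✓accept
'e' @ 5: {5,6,7,8}
'e' @ 6: {5,6,7,8}
'e' @ 7: {5,6,7,8}
'd' @ 8: {1,3,4,5,6,8,9}  ✓accept
'd' @ 9: {1,3,4,5,6,8,9}  ✓accept
end set {1,3,4,5,6,8,9} — state 1 in

Answer: ACCEPT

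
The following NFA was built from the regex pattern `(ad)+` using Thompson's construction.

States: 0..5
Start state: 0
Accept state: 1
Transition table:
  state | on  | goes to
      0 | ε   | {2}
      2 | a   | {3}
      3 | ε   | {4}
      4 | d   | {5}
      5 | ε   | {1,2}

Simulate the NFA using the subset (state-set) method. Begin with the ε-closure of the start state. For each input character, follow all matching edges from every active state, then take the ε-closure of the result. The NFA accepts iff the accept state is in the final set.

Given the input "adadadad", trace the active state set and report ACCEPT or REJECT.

initial (ε-close {0}): {0,2}
'a' @ 1: {3,4}
'd' @ 2: {1,2,5}  ✓accept
'a' @ 3: {3,4}
'd' @ 4: {1,2,5}  ✓accept
'a' @ 5: {3,4}
'd' @ 6: {1,2,5}  ✓accept
'a' @ 7: {3,4}
'd' @ 8: {1,2,5}  ✓accept
after full input: {1,2,5}  (accept=1 in)

Answer: ACCEPT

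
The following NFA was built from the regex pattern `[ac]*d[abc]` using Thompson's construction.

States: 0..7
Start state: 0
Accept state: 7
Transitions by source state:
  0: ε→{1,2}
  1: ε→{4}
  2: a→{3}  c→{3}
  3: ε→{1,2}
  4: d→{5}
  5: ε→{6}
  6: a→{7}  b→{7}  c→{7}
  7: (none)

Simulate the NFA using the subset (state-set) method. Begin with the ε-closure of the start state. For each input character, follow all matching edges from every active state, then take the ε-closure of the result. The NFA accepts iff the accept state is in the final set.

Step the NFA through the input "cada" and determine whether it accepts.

Answer: ACCEPT

Trace:
start: ε-closure({0}) = {0,1,2,4}
'c' @ 1: {1,2,3,4}
'a' @ 2: {1,2,3,4}
'd' @ 3: {5,6}
'a' @ 4: {7}  ✓accept
final: {7}; accept 7 in set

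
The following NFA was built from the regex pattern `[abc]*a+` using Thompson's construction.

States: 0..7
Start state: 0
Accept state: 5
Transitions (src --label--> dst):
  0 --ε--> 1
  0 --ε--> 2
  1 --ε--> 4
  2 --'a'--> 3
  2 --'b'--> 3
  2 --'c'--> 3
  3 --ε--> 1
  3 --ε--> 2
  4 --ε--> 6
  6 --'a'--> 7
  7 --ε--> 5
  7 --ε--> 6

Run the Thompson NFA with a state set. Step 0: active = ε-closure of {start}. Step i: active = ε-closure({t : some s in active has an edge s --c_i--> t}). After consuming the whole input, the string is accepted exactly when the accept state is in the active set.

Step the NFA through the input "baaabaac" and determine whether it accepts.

Answer: REJECT

Steps:
S₀ = ε-closure({0}) = {0,1,2,4,6}
'b' @ 1: {1,2,3,4,6}
'a' @ 2: {1,2,3,4,5,6,7}  [accepting]
'a' @ 3: {1,2,3,4,5,6,7}  [accepting]
'a' @ 4: {1,2,3,4,5,6,7}  [accepting]
'b' @ 5: {1,2,3,4,6}
'a' @ 6: {1,2,3,4,5,6,7}  [accepting]
'a' @ 7: {1,2,3,4,5,6,7}  [accepting]
'c' @ 8: {1,2,3,4,6}
end set {1,2,3,4,6} — state 5 not in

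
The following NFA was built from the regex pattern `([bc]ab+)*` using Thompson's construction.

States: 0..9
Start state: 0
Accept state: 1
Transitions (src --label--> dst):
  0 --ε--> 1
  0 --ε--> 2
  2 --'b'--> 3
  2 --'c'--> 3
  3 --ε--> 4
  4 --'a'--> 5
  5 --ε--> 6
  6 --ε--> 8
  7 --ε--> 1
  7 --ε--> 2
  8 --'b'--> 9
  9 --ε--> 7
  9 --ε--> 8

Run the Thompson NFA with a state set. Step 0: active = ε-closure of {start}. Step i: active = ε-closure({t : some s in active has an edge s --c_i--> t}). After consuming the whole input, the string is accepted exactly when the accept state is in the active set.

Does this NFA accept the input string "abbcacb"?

S₀ = ε-closure({0}) = {0,1,2}
'a' @ 1: {}  — dead — no transitions
rest 'bbcacb' ignored (set empty)
after full input: {}  (accept=1 not in)

Answer: REJECT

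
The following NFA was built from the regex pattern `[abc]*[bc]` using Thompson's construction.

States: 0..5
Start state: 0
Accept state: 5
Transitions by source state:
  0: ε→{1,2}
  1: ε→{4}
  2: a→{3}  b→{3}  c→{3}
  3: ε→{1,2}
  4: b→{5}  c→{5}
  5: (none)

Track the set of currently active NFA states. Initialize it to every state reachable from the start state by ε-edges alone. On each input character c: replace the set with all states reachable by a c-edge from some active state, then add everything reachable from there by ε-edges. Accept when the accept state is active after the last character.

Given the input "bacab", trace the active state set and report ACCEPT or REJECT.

Answer: ACCEPT

Trace:
S₀ = ε-closure({0}) = {0,1,2,4}
'b' @ 1: {1,2,3,4,5}  [accepting]
'a' @ 2: {1,2,3,4}
'c' @ 3: {1,2,3,4,5}  [accepting]
'a' @ 4: {1,2,3,4}
'b' @ 5: {1,2,3,4,5}  [accepting]
final: {1,2,3,4,5}; accept 5 in set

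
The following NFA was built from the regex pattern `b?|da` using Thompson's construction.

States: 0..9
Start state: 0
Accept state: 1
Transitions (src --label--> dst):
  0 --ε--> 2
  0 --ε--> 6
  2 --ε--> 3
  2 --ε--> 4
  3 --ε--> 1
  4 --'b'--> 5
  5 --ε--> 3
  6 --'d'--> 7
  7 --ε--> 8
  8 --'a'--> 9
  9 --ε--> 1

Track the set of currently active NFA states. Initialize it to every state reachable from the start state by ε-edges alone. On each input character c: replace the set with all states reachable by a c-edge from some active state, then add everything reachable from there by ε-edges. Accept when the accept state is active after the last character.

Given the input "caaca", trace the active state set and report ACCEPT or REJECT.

initial (ε-close {0}): {0,1,2,3,4,6}
'c' @ 1: {}  — no active states
rest 'aaca' ignored (set empty)
after full input: {}  (accept=1 not in)

Answer: REJECT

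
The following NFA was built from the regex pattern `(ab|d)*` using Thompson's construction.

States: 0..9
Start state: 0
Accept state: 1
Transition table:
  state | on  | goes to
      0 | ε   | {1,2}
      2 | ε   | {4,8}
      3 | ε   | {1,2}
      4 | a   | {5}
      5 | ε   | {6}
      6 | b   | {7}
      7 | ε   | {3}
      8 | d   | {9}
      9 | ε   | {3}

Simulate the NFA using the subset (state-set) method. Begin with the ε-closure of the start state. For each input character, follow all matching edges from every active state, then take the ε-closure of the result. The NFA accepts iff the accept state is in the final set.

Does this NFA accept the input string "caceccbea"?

Answer: REJECT

Steps:
initial (ε-close {0}): {0,1,2,4,8}
'c' @ 1: {}  — state set empty
rest 'aceccbea' ignored (set empty)
end set {} — state 1 not in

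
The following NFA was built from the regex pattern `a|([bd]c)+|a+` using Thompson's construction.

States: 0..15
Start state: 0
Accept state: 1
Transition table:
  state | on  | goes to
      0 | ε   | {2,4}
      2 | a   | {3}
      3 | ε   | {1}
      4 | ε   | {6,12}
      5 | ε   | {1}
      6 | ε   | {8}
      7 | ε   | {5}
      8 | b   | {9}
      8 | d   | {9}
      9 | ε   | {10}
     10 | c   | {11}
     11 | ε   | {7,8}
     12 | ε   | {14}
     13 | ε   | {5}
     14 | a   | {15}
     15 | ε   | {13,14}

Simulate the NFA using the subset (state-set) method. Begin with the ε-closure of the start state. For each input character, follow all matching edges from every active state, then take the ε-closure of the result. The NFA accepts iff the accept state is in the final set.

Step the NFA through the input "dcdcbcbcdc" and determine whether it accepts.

Answer: ACCEPT

Derivation:
start: ε-closure({0}) = {0,2,4,6,8,12,14}
'd' @ 1: {9,10}
'c' @ 2: {1,5,7,8,11}  (accept∈set)
'd' @ 3: {9,10}
'c' @ 4: {1,5,7,8,11}  (accept∈set)
'b' @ 5: {9,10}
'c' @ 6: {1,5,7,8,11}  (accept∈set)
'b' @ 7: {9,10}
'c' @ 8: {1,5,7,8,11}  (accept∈set)
'd' @ 9: {9,10}
'c' @ 10: {1,5,7,8,11}  (accept∈set)
end set {1,5,7,8,11} — state 1 in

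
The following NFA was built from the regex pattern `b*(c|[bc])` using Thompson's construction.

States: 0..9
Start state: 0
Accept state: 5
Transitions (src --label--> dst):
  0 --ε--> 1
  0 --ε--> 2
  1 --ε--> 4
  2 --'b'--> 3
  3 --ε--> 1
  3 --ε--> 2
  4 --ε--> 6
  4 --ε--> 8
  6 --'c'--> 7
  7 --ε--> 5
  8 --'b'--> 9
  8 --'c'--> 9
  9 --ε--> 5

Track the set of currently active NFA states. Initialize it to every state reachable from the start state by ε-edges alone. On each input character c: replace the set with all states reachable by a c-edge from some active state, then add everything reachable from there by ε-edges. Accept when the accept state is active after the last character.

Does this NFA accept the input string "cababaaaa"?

Answer: REJECT

Trace:
start: ε-closure({0}) = {0,1,2,4,6,8}
'c' @ 1: {5,7,9}  ✓accept
'a' @ 2: {}  — dead — no transitions
rest 'babaaaa' ignored (set empty)
end set {} — state 5 not in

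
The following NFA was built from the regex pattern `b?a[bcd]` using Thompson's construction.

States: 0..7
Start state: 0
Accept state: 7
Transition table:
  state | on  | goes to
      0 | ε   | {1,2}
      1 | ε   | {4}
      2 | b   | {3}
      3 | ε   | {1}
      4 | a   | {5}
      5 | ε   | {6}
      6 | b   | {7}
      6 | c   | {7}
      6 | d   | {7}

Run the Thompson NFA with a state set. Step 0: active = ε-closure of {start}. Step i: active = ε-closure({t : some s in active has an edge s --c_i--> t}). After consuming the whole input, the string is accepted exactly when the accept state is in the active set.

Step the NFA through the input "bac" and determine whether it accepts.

Answer: ACCEPT

Steps:
S₀ = ε-closure({0}) = {0,1,2,4}
'b' @ 1: {1,3,4}
'a' @ 2: {5,6}
'c' @ 3: {7}  ✓accept
final: {7}; accept 7 in set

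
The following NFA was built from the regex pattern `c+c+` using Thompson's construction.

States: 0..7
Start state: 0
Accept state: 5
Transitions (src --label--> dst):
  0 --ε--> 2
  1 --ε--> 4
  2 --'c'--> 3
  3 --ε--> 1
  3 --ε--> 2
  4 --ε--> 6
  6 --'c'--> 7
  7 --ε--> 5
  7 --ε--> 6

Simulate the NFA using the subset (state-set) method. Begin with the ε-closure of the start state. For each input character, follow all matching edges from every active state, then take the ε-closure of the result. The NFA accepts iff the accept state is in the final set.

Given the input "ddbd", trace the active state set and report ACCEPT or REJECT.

Answer: REJECT

Derivation:
initial (ε-close {0}): {0,2}
'd' @ 1: {}  — dead — no transitions
rest 'dbd' ignored (set empty)
final: {}; accept 5 not in set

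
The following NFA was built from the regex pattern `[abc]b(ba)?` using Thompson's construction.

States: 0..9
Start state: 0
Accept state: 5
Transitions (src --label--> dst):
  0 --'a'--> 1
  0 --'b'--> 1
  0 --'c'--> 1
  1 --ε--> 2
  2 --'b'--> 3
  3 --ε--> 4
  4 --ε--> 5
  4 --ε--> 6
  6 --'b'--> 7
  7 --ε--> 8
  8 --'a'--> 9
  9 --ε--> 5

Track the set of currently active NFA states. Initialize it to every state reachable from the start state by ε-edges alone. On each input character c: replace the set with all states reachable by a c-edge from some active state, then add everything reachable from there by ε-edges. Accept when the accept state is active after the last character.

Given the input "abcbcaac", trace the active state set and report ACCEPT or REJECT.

Answer: REJECT

Derivation:
initial (ε-close {0}): {0}
'a' @ 1: {1,2}
'b' @ 2: {3,4,5,6}  (accept∈set)
'c' @ 3: {}  — state set empty
rest 'bcaac' ignored (set empty)
final: {}; accept 5 not in set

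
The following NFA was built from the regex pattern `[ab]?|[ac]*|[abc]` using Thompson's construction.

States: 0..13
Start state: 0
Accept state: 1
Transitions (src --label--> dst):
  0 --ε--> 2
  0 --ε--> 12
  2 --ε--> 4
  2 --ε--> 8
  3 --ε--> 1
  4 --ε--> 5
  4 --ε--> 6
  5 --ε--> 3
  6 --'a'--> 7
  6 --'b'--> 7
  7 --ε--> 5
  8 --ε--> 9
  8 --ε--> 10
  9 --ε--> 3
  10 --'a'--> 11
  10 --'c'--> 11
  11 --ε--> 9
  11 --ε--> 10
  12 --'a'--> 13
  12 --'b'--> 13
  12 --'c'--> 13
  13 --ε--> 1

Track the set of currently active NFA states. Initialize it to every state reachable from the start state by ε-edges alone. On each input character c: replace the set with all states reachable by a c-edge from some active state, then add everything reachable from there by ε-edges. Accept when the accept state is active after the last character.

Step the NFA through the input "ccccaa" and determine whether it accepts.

initial (ε-close {0}): {0,1,2,3,4,5,6,8,9,10,12}
'c' @ 1: {1,3,9,10,11,13}  ✓accept
'c' @ 2: {1,3,9,10,11}  ✓accept
'c' @ 3: {1,3,9,10,11}  ✓accept
'c' @ 4: {1,3,9,10,11}  ✓accept
'a' @ 5: {1,3,9,10,11}  ✓accept
'a' @ 6: {1,3,9,10,11}  ✓accept
after full input: {1,3,9,10,11}  (accept=1 in)

Answer: ACCEPT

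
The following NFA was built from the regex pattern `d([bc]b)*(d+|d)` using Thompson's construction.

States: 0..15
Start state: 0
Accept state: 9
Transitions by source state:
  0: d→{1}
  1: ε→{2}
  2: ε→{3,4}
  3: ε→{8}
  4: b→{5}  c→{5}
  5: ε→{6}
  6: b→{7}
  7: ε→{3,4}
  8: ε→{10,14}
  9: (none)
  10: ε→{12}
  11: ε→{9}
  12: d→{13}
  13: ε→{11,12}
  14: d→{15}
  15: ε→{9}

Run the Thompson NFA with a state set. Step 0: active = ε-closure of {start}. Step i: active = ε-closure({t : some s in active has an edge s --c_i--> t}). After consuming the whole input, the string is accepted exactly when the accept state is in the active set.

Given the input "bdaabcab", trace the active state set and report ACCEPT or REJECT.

start: ε-closure({0}) = {0}
'b' @ 1: {}  — state set empty
rest 'daabcab' ignored (set empty)
final: {}; accept 9 not in set

Answer: REJECT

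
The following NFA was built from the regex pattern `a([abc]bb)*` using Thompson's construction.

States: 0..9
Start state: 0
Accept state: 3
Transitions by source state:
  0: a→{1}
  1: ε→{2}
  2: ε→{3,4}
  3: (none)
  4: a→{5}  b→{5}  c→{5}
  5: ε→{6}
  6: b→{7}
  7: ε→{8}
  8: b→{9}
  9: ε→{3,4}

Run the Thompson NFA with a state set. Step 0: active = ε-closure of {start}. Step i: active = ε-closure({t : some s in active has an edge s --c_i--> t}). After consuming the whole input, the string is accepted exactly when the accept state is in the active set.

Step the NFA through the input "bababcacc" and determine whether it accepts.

Answer: REJECT

Trace:
S₀ = ε-closure({0}) = {0}
'b' @ 1: {}  — dead — no transitions
rest 'ababcacc' ignored (set empty)
end set {} — state 3 not in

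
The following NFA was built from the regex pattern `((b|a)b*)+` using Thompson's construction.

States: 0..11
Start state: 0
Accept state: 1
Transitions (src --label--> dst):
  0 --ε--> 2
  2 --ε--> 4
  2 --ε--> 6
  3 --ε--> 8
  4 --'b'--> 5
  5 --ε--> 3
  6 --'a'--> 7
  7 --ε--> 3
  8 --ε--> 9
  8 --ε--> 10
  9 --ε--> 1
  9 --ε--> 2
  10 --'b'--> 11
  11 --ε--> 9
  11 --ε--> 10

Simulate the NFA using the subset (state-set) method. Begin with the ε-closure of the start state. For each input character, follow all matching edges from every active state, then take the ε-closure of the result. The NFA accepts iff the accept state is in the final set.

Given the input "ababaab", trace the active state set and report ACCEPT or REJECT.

S₀ = ε-closure({0}) = {0,2,4,6}
'a' @ 1: {1,2,3,4,6,7,8,9,10}  [accepting]
'b' @ 2: {1,2,3,4,5,6,8,9,10,11}  [accepting]
'a' @ 3: {1,2,3,4,6,7,8,9,10}  [accepting]
'b' @ 4: {1,2,3,4,5,6,8,9,10,11}  [accepting]
'a' @ 5: {1,2,3,4,6,7,8,9,10}  [accepting]
'a' @ 6: {1,2,3,4,6,7,8,9,10}  [accepting]
'b' @ 7: {1,2,3,4,5,6,8,9,10,11}  [accepting]
end set {1,2,3,4,5,6,8,9,10,11} — state 1 in

Answer: ACCEPT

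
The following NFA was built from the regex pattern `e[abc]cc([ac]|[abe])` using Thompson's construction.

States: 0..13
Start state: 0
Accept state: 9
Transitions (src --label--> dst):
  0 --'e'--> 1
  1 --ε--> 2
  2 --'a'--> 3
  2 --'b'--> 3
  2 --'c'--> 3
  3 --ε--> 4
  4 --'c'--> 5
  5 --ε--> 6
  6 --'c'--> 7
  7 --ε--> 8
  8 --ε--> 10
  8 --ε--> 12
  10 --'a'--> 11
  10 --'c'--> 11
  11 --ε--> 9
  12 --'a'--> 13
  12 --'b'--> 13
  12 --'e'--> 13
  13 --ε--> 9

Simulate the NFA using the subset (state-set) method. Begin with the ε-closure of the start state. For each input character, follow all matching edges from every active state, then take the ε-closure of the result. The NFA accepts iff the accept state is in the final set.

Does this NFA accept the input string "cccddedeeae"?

initial (ε-close {0}): {0}
'c' @ 1: {}  — dead — no transitions
rest 'ccddedeeae' ignored (set empty)
final: {}; accept 9 not in set

Answer: REJECT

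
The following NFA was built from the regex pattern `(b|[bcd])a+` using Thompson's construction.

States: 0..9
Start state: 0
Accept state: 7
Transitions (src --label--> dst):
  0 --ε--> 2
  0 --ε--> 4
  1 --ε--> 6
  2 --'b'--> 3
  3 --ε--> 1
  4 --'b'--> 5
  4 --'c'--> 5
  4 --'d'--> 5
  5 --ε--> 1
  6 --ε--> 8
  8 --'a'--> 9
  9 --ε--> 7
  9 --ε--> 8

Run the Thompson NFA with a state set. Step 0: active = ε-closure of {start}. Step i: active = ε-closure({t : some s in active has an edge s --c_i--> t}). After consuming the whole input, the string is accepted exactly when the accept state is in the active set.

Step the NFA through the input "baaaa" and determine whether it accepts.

initial (ε-close {0}): {0,2,4}
'b' @ 1: {1,3,5,6,8}
'a' @ 2: {7,8,9}  ✓accept
'a' @ 3: {7,8,9}  ✓accept
'a' @ 4: {7,8,9}  ✓accept
'a' @ 5: {7,8,9}  ✓accept
end set {7,8,9} — state 7 in

Answer: ACCEPT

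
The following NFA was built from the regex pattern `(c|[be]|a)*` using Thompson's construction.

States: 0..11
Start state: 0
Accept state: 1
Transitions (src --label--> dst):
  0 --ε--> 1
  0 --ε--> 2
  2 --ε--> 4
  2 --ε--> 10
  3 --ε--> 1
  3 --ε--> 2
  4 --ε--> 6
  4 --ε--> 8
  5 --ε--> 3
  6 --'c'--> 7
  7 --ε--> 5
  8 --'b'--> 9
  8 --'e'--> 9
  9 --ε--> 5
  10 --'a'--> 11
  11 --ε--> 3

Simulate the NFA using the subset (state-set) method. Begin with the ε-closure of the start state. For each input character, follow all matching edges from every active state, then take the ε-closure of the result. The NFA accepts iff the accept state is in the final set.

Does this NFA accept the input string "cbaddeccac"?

S₀ = ε-closure({0}) = {0,1,2,4,6,8,10}
'c' @ 1: {1,2,3,4,5,6,7,8,10}  [accepting]
'b' @ 2: {1,2,3,4,5,6,8,9,10}  [accepting]
'a' @ 3: {1,2,3,4,6,8,10,11}  [accepting]
'd' @ 4: {}  — no active states
rest 'deccac' ignored (set empty)
after full input: {}  (accept=1 not in)

Answer: REJECT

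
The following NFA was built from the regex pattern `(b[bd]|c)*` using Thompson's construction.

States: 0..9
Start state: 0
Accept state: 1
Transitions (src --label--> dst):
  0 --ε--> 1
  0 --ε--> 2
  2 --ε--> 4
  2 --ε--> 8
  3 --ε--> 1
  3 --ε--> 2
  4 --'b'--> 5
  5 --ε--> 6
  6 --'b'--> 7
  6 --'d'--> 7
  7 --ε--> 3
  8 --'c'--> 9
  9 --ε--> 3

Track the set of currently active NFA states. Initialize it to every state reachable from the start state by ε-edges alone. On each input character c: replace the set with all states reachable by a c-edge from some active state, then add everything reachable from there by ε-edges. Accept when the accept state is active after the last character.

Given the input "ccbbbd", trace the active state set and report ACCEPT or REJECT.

Answer: ACCEPT

Steps:
initial (ε-close {0}): {0,1,2,4,8}
'c' @ 1: {1,2,3,4,8,9}  [accepting]
'c' @ 2: {1,2,3,4,8,9}  [accepting]
'b' @ 3: {5,6}
'b' @ 4: {1,2,3,4,7,8}  [accepting]
'b' @ 5: {5,6}
'd' @ 6: {1,2,3,4,7,8}  [accepting]
after full input: {1,2,3,4,7,8}  (accept=1 in)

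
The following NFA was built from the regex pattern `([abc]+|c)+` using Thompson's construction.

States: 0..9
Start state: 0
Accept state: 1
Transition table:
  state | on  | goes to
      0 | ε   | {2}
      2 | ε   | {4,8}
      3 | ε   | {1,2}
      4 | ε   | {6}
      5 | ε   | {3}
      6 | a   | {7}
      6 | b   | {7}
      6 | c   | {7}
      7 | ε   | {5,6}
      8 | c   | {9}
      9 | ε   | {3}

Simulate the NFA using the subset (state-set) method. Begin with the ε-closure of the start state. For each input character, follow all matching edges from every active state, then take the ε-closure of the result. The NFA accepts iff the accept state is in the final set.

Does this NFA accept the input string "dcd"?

S₀ = ε-closure({0}) = {0,2,4,6,8}
'd' @ 1: {}  — state set empty
rest 'cd' ignored (set empty)
final: {}; accept 1 not in set

Answer: REJECT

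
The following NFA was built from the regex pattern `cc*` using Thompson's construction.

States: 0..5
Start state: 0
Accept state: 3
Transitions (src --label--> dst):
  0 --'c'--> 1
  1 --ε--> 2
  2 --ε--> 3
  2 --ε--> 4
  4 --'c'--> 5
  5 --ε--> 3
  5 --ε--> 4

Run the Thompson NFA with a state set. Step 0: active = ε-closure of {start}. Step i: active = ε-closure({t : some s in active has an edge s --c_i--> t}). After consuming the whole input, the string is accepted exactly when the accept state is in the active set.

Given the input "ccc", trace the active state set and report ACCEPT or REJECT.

Answer: ACCEPT

Derivation:
initial (ε-close {0}): {0}
'c' @ 1: {1,2,3,4}  [accepting]
'c' @ 2: {3,4,5}  [accepting]
'c' @ 3: {3,4,5}  [accepting]
after full input: {3,4,5}  (accept=3 in)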